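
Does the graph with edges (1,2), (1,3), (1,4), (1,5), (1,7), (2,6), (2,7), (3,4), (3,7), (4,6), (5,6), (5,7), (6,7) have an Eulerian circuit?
No (6 vertices have odd degree: {1, 2, 3, 4, 5, 7}; Eulerian circuit requires 0)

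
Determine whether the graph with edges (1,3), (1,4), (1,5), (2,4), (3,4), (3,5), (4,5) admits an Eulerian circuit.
No (4 vertices have odd degree: {1, 2, 3, 5}; Eulerian circuit requires 0)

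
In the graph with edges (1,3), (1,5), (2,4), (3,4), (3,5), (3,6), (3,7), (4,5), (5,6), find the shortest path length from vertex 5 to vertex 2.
2 (path: 5 -> 4 -> 2, 2 edges)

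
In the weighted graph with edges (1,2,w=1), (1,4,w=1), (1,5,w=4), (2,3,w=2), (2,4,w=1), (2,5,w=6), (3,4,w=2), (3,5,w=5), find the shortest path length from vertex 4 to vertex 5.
5 (path: 4 -> 1 -> 5; weights 1 + 4 = 5)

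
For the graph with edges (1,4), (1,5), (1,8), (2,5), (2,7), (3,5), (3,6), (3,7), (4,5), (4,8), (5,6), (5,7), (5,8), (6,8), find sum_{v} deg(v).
28 (handshake: sum of degrees = 2|E| = 2 x 14 = 28)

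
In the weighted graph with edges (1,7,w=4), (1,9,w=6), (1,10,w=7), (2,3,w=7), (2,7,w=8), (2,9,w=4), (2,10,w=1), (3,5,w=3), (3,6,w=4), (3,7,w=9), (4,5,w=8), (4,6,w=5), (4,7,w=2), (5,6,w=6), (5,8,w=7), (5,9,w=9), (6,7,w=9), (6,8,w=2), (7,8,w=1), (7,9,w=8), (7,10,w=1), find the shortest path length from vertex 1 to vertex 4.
6 (path: 1 -> 7 -> 4; weights 4 + 2 = 6)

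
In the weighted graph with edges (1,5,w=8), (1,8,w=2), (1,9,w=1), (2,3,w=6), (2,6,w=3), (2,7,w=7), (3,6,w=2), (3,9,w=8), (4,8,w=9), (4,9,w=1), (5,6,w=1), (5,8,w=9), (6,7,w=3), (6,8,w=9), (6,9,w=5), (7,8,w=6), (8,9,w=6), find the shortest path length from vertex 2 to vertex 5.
4 (path: 2 -> 6 -> 5; weights 3 + 1 = 4)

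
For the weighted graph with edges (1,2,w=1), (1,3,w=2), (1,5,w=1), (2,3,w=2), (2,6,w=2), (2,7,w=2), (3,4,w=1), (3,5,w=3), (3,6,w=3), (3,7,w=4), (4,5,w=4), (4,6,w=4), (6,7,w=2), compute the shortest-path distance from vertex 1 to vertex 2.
1 (path: 1 -> 2; weights 1 = 1)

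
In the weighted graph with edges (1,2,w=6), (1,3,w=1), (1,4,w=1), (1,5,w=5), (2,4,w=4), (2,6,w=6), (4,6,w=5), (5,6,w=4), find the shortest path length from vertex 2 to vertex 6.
6 (path: 2 -> 6; weights 6 = 6)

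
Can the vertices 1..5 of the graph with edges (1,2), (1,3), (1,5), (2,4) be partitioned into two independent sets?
Yes. Partition: {1, 4}, {2, 3, 5}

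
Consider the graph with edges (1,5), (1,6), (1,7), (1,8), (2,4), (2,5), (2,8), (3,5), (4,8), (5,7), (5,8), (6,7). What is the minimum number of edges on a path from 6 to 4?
3 (path: 6 -> 1 -> 8 -> 4, 3 edges)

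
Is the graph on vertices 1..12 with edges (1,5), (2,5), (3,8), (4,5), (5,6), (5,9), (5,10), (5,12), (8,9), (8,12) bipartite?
Yes. Partition: {1, 2, 3, 4, 6, 7, 9, 10, 11, 12}, {5, 8}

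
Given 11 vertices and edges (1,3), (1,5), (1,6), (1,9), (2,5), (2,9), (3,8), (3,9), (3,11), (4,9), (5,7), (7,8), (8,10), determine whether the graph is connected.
Yes (BFS from 1 visits [1, 3, 5, 6, 9, 8, 11, 2, 7, 4, 10] — all 11 vertices reached)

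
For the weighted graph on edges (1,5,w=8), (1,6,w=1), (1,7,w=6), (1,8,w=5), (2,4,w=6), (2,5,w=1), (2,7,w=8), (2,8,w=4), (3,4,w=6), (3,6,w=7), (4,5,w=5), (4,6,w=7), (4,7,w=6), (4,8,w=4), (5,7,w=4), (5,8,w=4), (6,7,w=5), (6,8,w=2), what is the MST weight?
22 (MST edges: (1,6,w=1), (2,5,w=1), (2,8,w=4), (3,4,w=6), (4,8,w=4), (5,7,w=4), (6,8,w=2); sum of weights 1 + 1 + 4 + 6 + 4 + 4 + 2 = 22)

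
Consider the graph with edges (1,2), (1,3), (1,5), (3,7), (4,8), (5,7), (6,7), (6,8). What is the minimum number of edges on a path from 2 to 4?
6 (path: 2 -> 1 -> 5 -> 7 -> 6 -> 8 -> 4, 6 edges)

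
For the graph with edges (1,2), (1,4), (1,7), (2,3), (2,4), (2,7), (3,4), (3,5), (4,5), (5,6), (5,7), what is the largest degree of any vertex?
4 (attained at vertices 2, 4, 5)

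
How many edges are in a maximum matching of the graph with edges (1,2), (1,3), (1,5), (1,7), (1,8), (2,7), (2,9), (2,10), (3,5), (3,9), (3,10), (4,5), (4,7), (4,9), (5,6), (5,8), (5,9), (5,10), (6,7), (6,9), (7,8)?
5 (matching: (1,8), (2,7), (3,10), (4,9), (5,6); upper bound floor(n/2) = floor(10/2) = 5)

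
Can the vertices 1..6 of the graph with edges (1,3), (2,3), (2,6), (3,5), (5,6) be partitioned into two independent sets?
Yes. Partition: {1, 2, 4, 5}, {3, 6}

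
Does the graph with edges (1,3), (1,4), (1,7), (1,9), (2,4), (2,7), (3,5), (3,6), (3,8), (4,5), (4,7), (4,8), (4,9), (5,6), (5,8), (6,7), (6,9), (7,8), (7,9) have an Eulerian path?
Yes — and in fact it has an Eulerian circuit (the graph is connected and all 9 vertices have even degree)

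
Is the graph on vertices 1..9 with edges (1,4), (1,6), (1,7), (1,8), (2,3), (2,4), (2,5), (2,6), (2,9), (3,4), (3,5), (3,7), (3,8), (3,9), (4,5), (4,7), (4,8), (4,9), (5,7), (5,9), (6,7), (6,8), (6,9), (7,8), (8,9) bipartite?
No (odd cycle of length 3: 7 -> 1 -> 4 -> 7)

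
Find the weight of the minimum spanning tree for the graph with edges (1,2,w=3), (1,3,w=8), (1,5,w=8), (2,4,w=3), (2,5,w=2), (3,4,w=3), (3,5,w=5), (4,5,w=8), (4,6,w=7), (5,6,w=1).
12 (MST edges: (1,2,w=3), (2,4,w=3), (2,5,w=2), (3,4,w=3), (5,6,w=1); sum of weights 3 + 3 + 2 + 3 + 1 = 12)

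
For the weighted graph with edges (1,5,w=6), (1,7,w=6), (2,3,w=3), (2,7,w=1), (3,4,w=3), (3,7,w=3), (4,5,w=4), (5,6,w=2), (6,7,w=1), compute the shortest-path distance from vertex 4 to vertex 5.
4 (path: 4 -> 5; weights 4 = 4)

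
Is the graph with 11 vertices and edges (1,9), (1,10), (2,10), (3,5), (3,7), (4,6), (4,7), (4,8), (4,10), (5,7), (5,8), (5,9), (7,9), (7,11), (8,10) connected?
Yes (BFS from 1 visits [1, 9, 10, 5, 7, 2, 4, 8, 3, 11, 6] — all 11 vertices reached)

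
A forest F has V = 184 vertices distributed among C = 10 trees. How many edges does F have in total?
174 (Each of the 10 component trees on V_i vertices has V_i - 1 edges; summing gives V - C = 184 - 10 = 174)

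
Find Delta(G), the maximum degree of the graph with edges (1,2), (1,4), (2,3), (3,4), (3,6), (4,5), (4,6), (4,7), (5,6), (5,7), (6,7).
5 (attained at vertex 4)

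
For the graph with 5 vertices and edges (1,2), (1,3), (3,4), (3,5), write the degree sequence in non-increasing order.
[3, 2, 1, 1, 1] (degrees: deg(1)=2, deg(2)=1, deg(3)=3, deg(4)=1, deg(5)=1)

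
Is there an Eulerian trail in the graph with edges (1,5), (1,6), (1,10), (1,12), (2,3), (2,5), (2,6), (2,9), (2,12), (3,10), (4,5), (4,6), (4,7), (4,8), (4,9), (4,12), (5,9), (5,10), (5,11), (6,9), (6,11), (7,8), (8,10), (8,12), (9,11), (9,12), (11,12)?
Yes (the graph is connected and exactly 2 vertices have odd degree: {2, 6}; any Eulerian path must start and end at those)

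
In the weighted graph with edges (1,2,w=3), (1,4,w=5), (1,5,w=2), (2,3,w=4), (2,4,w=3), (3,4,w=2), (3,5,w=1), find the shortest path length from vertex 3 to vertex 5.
1 (path: 3 -> 5; weights 1 = 1)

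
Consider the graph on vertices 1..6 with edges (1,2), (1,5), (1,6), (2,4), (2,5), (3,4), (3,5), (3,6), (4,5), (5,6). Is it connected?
Yes (BFS from 1 visits [1, 2, 5, 6, 4, 3] — all 6 vertices reached)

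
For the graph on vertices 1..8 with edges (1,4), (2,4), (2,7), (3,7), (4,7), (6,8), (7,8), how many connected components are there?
2 (components: {1, 2, 3, 4, 6, 7, 8}, {5})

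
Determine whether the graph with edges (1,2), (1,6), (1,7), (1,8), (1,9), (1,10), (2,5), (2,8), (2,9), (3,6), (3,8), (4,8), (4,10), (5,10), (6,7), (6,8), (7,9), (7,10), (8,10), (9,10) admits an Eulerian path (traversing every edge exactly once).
Yes — and in fact it has an Eulerian circuit (the graph is connected and all 10 vertices have even degree)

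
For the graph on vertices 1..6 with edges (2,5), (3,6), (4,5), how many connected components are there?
3 (components: {1}, {2, 4, 5}, {3, 6})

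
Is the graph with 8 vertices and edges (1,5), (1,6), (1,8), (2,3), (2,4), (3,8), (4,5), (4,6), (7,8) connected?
Yes (BFS from 1 visits [1, 5, 6, 8, 4, 3, 7, 2] — all 8 vertices reached)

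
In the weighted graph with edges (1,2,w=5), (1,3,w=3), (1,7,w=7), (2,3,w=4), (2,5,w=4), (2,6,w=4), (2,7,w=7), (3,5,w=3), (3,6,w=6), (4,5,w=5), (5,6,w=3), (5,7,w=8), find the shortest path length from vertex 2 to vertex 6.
4 (path: 2 -> 6; weights 4 = 4)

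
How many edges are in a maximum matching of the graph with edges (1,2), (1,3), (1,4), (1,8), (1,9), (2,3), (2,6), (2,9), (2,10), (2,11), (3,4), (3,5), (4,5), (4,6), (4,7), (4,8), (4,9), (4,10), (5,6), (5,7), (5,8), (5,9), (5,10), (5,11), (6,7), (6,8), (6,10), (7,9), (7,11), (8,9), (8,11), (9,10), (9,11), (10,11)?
5 (matching: (1,8), (3,4), (5,11), (6,7), (9,10); upper bound floor(n/2) = floor(11/2) = 5)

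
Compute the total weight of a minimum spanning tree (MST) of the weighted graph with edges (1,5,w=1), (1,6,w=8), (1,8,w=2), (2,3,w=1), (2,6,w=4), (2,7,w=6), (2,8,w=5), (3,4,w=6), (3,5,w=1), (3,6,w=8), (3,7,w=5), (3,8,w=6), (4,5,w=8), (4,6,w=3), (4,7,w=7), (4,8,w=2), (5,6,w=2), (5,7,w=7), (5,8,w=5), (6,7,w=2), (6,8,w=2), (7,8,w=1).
10 (MST edges: (1,5,w=1), (1,8,w=2), (2,3,w=1), (3,5,w=1), (4,8,w=2), (5,6,w=2), (7,8,w=1); sum of weights 1 + 2 + 1 + 1 + 2 + 2 + 1 = 10)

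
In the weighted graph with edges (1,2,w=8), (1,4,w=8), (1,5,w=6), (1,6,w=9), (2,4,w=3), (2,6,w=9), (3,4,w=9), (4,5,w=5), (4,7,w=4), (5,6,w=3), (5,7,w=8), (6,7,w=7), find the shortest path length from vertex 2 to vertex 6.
9 (path: 2 -> 6; weights 9 = 9)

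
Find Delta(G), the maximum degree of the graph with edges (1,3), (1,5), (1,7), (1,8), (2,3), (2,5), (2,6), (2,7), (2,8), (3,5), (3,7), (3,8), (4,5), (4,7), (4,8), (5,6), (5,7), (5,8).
7 (attained at vertex 5)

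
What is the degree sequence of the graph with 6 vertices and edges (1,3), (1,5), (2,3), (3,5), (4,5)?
[3, 3, 2, 1, 1, 0] (degrees: deg(1)=2, deg(2)=1, deg(3)=3, deg(4)=1, deg(5)=3, deg(6)=0)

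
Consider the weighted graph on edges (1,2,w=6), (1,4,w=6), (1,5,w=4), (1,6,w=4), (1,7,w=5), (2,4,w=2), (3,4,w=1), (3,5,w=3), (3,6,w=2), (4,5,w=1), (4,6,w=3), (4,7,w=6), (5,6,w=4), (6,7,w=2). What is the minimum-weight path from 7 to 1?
5 (path: 7 -> 1; weights 5 = 5)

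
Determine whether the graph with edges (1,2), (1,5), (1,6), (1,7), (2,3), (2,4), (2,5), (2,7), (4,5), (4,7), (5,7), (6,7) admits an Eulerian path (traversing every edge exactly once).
No (4 vertices have odd degree: {2, 3, 4, 7}; Eulerian path requires 0 or 2)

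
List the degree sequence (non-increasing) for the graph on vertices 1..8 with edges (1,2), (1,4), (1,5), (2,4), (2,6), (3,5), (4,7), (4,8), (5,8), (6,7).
[4, 3, 3, 3, 2, 2, 2, 1] (degrees: deg(1)=3, deg(2)=3, deg(3)=1, deg(4)=4, deg(5)=3, deg(6)=2, deg(7)=2, deg(8)=2)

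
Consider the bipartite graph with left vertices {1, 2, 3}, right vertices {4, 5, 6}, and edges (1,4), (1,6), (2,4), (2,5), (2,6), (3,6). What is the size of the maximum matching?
3 (matching: (1,4), (2,5), (3,6); upper bound min(|L|,|R|) = min(3,3) = 3)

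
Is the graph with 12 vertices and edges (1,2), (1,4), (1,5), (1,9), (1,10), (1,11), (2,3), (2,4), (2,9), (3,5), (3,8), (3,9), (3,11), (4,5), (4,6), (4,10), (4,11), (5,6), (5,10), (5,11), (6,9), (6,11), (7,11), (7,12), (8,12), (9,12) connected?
Yes (BFS from 1 visits [1, 2, 4, 5, 9, 10, 11, 3, 6, 12, 7, 8] — all 12 vertices reached)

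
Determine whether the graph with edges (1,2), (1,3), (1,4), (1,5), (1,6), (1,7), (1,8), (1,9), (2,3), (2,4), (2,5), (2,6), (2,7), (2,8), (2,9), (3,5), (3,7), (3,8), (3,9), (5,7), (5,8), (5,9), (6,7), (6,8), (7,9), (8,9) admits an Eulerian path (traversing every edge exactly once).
Yes — and in fact it has an Eulerian circuit (the graph is connected and all 9 vertices have even degree)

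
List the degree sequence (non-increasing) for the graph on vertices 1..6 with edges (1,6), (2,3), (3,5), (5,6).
[2, 2, 2, 1, 1, 0] (degrees: deg(1)=1, deg(2)=1, deg(3)=2, deg(4)=0, deg(5)=2, deg(6)=2)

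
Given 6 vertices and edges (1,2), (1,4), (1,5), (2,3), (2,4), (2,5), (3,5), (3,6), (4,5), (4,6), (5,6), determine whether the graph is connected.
Yes (BFS from 1 visits [1, 2, 4, 5, 3, 6] — all 6 vertices reached)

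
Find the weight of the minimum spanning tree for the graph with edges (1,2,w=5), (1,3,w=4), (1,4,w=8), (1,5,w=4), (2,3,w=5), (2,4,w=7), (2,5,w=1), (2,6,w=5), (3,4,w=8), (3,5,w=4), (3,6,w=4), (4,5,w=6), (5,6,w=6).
19 (MST edges: (1,3,w=4), (1,5,w=4), (2,5,w=1), (3,6,w=4), (4,5,w=6); sum of weights 4 + 4 + 1 + 4 + 6 = 19)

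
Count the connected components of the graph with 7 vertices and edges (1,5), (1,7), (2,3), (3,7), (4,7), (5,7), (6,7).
1 (components: {1, 2, 3, 4, 5, 6, 7})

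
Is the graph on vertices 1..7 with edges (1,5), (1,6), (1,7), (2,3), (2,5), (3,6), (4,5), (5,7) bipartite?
No (odd cycle of length 3: 7 -> 1 -> 5 -> 7)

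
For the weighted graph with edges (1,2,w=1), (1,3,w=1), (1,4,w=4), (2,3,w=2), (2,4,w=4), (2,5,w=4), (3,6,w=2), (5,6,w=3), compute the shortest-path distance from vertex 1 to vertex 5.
5 (path: 1 -> 2 -> 5; weights 1 + 4 = 5)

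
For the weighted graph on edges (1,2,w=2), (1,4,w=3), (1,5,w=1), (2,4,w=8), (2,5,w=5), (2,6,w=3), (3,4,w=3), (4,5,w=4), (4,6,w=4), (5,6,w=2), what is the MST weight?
11 (MST edges: (1,2,w=2), (1,4,w=3), (1,5,w=1), (3,4,w=3), (5,6,w=2); sum of weights 2 + 3 + 1 + 3 + 2 = 11)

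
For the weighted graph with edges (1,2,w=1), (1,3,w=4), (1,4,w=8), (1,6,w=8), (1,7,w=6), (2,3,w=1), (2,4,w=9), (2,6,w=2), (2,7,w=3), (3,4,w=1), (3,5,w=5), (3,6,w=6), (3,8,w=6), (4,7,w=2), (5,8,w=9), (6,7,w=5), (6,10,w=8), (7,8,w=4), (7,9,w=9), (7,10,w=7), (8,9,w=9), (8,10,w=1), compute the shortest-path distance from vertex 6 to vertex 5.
8 (path: 6 -> 2 -> 3 -> 5; weights 2 + 1 + 5 = 8)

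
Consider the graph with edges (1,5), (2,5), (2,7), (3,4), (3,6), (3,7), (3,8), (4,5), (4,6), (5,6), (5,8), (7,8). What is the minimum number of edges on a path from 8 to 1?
2 (path: 8 -> 5 -> 1, 2 edges)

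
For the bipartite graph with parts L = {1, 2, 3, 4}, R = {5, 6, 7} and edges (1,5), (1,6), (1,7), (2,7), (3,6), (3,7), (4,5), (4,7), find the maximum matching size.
3 (matching: (1,7), (3,6), (4,5); upper bound min(|L|,|R|) = min(4,3) = 3)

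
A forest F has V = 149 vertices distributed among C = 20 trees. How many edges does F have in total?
129 (Each of the 20 component trees on V_i vertices has V_i - 1 edges; summing gives V - C = 149 - 20 = 129)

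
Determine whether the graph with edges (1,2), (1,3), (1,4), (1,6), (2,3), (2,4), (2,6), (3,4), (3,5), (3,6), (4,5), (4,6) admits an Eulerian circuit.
No (2 vertices have odd degree: {3, 4}; Eulerian circuit requires 0)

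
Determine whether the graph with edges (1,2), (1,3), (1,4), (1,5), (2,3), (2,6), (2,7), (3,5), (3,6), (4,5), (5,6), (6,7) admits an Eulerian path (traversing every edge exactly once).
Yes — and in fact it has an Eulerian circuit (the graph is connected and all 7 vertices have even degree)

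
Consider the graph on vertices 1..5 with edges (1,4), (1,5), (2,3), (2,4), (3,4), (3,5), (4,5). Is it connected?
Yes (BFS from 1 visits [1, 4, 5, 2, 3] — all 5 vertices reached)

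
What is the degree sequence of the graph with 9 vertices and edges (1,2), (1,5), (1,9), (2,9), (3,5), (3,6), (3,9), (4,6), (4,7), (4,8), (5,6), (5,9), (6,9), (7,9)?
[6, 4, 4, 3, 3, 3, 2, 2, 1] (degrees: deg(1)=3, deg(2)=2, deg(3)=3, deg(4)=3, deg(5)=4, deg(6)=4, deg(7)=2, deg(8)=1, deg(9)=6)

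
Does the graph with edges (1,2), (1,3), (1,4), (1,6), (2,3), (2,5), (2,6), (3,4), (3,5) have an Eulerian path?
Yes — and in fact it has an Eulerian circuit (the graph is connected and all 6 vertices have even degree)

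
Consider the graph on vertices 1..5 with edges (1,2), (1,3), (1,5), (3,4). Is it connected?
Yes (BFS from 1 visits [1, 2, 3, 5, 4] — all 5 vertices reached)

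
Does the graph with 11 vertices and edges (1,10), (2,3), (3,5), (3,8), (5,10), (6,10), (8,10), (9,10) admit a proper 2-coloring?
Yes. Partition: {1, 2, 4, 5, 6, 7, 8, 9, 11}, {3, 10}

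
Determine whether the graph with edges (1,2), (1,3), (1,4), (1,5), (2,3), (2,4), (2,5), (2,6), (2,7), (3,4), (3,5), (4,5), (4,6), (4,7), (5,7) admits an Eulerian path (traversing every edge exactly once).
Yes (the graph is connected and exactly 2 vertices have odd degree: {5, 7}; any Eulerian path must start and end at those)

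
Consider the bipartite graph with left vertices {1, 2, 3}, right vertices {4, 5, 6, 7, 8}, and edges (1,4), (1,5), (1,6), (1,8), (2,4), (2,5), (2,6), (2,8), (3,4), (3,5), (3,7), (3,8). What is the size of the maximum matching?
3 (matching: (1,8), (2,6), (3,7); upper bound min(|L|,|R|) = min(3,5) = 3)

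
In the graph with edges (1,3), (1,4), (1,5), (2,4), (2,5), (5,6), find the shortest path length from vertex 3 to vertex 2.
3 (path: 3 -> 1 -> 5 -> 2, 3 edges)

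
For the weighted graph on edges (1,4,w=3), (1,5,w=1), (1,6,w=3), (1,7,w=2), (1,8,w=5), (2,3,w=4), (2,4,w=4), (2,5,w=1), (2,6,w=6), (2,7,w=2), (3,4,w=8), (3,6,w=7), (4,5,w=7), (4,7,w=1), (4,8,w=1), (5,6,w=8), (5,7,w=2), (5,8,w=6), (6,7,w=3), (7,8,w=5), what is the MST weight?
13 (MST edges: (1,5,w=1), (1,6,w=3), (1,7,w=2), (2,3,w=4), (2,5,w=1), (4,7,w=1), (4,8,w=1); sum of weights 1 + 3 + 2 + 4 + 1 + 1 + 1 = 13)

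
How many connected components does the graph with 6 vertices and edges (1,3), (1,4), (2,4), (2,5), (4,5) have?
2 (components: {1, 2, 3, 4, 5}, {6})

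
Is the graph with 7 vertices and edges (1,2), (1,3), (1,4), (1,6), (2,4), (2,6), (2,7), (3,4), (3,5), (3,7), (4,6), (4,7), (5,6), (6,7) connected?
Yes (BFS from 1 visits [1, 2, 3, 4, 6, 7, 5] — all 7 vertices reached)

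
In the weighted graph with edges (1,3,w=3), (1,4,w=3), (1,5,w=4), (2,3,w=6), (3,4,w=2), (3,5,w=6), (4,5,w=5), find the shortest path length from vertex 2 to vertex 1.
9 (path: 2 -> 3 -> 1; weights 6 + 3 = 9)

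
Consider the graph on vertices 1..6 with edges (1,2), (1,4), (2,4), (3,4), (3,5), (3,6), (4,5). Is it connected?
Yes (BFS from 1 visits [1, 2, 4, 3, 5, 6] — all 6 vertices reached)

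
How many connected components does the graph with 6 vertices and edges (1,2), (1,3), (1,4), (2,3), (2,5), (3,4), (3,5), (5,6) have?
1 (components: {1, 2, 3, 4, 5, 6})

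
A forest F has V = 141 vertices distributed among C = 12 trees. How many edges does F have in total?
129 (Each of the 12 component trees on V_i vertices has V_i - 1 edges; summing gives V - C = 141 - 12 = 129)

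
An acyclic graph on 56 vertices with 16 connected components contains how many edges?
40 (Each of the 16 component trees on V_i vertices has V_i - 1 edges; summing gives V - C = 56 - 16 = 40)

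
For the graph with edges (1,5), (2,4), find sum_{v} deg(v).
4 (handshake: sum of degrees = 2|E| = 2 x 2 = 4)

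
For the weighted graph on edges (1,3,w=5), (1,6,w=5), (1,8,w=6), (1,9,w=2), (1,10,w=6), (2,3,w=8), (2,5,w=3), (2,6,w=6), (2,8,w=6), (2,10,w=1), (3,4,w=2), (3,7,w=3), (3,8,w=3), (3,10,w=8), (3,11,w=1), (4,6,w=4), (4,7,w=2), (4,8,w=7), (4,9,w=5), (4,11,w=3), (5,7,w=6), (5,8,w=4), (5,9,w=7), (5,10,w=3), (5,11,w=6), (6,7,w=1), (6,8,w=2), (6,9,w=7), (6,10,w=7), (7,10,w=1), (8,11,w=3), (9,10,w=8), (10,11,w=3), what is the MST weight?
20 (MST edges: (1,3,w=5), (1,9,w=2), (2,5,w=3), (2,10,w=1), (3,4,w=2), (3,11,w=1), (4,7,w=2), (6,7,w=1), (6,8,w=2), (7,10,w=1); sum of weights 5 + 2 + 3 + 1 + 2 + 1 + 2 + 1 + 2 + 1 = 20)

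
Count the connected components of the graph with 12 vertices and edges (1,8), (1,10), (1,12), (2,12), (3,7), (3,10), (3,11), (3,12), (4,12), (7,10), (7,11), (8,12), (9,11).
3 (components: {1, 2, 3, 4, 7, 8, 9, 10, 11, 12}, {5}, {6})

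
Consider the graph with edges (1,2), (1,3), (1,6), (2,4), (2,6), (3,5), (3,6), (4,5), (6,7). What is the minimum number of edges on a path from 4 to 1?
2 (path: 4 -> 2 -> 1, 2 edges)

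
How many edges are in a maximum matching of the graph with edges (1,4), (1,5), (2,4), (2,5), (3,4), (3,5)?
2 (matching: (1,5), (2,4); upper bound floor(n/2) = floor(5/2) = 2)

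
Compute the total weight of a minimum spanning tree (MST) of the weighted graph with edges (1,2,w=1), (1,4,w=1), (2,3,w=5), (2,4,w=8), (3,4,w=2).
4 (MST edges: (1,2,w=1), (1,4,w=1), (3,4,w=2); sum of weights 1 + 1 + 2 = 4)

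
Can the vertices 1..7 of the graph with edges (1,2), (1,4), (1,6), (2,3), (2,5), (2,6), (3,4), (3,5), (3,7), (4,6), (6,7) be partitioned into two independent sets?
No (odd cycle of length 3: 4 -> 1 -> 6 -> 4)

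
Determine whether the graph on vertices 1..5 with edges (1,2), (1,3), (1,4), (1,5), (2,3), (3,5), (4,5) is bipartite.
No (odd cycle of length 3: 4 -> 1 -> 5 -> 4)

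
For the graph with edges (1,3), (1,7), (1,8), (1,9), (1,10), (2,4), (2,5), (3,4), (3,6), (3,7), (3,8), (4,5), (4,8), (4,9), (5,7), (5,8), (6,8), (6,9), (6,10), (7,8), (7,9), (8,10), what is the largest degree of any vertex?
7 (attained at vertex 8)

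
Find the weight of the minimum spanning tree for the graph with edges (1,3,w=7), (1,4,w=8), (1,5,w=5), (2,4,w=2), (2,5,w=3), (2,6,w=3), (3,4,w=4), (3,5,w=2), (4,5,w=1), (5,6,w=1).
11 (MST edges: (1,5,w=5), (2,4,w=2), (3,5,w=2), (4,5,w=1), (5,6,w=1); sum of weights 5 + 2 + 2 + 1 + 1 = 11)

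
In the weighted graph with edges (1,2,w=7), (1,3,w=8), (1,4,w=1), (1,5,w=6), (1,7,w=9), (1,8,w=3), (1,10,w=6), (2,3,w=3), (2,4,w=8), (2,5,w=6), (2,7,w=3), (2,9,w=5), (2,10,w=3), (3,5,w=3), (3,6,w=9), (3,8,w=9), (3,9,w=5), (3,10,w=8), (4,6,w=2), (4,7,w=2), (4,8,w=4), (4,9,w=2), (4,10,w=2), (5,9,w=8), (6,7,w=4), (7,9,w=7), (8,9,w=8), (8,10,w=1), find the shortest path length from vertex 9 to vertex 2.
5 (path: 9 -> 2; weights 5 = 5)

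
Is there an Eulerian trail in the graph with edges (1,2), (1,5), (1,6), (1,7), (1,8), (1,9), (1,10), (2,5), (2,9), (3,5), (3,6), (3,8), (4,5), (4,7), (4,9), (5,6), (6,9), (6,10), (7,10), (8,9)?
No (10 vertices have odd degree: {1, 2, 3, 4, 5, 6, 7, 8, 9, 10}; Eulerian path requires 0 or 2)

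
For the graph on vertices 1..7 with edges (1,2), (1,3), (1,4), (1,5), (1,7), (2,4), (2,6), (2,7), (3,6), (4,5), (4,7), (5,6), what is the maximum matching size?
3 (matching: (1,7), (3,6), (4,5); upper bound floor(n/2) = floor(7/2) = 3)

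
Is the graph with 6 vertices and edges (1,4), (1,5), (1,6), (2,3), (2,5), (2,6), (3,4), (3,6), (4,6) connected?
Yes (BFS from 1 visits [1, 4, 5, 6, 3, 2] — all 6 vertices reached)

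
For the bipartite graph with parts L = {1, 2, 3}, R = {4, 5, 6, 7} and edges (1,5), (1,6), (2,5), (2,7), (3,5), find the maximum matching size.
3 (matching: (1,6), (2,7), (3,5); upper bound min(|L|,|R|) = min(3,4) = 3)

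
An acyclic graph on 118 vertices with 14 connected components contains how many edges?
104 (Each of the 14 component trees on V_i vertices has V_i - 1 edges; summing gives V - C = 118 - 14 = 104)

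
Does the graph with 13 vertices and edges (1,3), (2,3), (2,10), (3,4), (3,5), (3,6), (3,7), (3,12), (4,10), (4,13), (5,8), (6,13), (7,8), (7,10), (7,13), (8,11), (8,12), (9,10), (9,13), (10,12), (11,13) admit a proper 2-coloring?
Yes. Partition: {1, 2, 4, 5, 6, 7, 9, 11, 12}, {3, 8, 10, 13}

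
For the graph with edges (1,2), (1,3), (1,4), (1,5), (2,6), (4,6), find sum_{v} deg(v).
12 (handshake: sum of degrees = 2|E| = 2 x 6 = 12)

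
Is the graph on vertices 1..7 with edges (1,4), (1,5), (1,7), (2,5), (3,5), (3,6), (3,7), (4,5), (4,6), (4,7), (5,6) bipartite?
No (odd cycle of length 3: 4 -> 1 -> 5 -> 4)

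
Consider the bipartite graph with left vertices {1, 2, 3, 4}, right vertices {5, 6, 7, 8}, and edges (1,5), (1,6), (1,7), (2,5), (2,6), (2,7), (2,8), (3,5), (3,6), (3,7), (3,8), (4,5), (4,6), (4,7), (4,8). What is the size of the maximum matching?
4 (matching: (1,7), (2,8), (3,6), (4,5); upper bound min(|L|,|R|) = min(4,4) = 4)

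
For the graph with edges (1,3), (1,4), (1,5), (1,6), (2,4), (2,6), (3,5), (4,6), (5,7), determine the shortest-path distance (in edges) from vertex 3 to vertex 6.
2 (path: 3 -> 1 -> 6, 2 edges)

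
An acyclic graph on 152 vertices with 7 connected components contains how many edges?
145 (Each of the 7 component trees on V_i vertices has V_i - 1 edges; summing gives V - C = 152 - 7 = 145)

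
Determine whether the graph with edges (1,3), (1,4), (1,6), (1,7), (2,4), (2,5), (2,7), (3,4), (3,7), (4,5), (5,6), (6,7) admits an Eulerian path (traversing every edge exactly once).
No (4 vertices have odd degree: {2, 3, 5, 6}; Eulerian path requires 0 or 2)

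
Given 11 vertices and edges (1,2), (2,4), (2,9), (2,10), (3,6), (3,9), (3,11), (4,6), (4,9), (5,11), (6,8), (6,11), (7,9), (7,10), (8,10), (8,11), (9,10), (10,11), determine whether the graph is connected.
Yes (BFS from 1 visits [1, 2, 4, 9, 10, 6, 3, 7, 8, 11, 5] — all 11 vertices reached)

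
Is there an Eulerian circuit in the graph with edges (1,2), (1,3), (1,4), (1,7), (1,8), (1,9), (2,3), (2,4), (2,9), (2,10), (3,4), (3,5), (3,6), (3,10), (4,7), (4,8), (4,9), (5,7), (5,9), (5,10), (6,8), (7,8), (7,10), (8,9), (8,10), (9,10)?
No (2 vertices have odd degree: {2, 7}; Eulerian circuit requires 0)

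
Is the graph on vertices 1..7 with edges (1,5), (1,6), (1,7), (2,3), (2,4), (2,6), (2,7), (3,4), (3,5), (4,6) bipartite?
No (odd cycle of length 5: 2 -> 7 -> 1 -> 5 -> 3 -> 2)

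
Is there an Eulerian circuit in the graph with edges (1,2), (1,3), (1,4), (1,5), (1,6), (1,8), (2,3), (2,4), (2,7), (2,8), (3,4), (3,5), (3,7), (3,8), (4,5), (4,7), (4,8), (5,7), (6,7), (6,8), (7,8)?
No (2 vertices have odd degree: {2, 6}; Eulerian circuit requires 0)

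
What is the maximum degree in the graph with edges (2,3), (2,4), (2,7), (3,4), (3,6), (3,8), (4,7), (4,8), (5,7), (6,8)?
4 (attained at vertices 3, 4)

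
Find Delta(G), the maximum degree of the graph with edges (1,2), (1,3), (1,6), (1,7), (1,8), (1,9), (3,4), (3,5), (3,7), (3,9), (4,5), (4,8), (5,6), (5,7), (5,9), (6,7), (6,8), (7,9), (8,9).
6 (attained at vertex 1)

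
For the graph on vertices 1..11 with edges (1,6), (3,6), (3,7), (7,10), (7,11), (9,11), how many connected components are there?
5 (components: {1, 3, 6, 7, 9, 10, 11}, {2}, {4}, {5}, {8})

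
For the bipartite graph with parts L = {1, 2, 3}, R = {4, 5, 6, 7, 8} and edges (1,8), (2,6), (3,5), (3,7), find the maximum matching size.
3 (matching: (1,8), (2,6), (3,7); upper bound min(|L|,|R|) = min(3,5) = 3)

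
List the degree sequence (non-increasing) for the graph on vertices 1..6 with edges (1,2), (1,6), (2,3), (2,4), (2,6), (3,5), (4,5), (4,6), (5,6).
[4, 4, 3, 3, 2, 2] (degrees: deg(1)=2, deg(2)=4, deg(3)=2, deg(4)=3, deg(5)=3, deg(6)=4)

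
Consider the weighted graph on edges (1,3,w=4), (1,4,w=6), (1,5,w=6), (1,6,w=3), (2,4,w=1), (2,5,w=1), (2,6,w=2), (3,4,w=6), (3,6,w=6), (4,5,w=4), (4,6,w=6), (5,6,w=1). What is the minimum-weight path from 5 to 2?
1 (path: 5 -> 2; weights 1 = 1)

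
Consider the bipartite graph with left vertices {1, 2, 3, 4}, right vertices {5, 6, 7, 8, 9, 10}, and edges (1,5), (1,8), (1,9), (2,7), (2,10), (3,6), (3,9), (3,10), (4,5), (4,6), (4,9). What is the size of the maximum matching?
4 (matching: (1,8), (2,7), (3,10), (4,9); upper bound min(|L|,|R|) = min(4,6) = 4)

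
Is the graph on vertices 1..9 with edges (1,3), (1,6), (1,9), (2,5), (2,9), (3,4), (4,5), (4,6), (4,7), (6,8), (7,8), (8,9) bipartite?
Yes. Partition: {1, 2, 4, 8}, {3, 5, 6, 7, 9}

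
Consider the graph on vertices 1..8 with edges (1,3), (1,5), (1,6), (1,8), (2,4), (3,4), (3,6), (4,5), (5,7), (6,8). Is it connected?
Yes (BFS from 1 visits [1, 3, 5, 6, 8, 4, 7, 2] — all 8 vertices reached)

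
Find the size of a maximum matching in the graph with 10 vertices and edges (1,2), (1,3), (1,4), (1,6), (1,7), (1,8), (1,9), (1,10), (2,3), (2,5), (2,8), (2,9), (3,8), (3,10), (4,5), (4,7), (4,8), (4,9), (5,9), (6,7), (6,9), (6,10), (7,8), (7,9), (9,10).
5 (matching: (1,6), (2,5), (3,10), (4,8), (7,9); upper bound floor(n/2) = floor(10/2) = 5)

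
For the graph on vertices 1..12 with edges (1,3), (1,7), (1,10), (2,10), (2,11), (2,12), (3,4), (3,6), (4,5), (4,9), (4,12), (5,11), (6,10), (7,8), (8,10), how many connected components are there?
1 (components: {1, 2, 3, 4, 5, 6, 7, 8, 9, 10, 11, 12})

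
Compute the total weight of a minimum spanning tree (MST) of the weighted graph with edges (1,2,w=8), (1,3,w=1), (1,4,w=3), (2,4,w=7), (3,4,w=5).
11 (MST edges: (1,3,w=1), (1,4,w=3), (2,4,w=7); sum of weights 1 + 3 + 7 = 11)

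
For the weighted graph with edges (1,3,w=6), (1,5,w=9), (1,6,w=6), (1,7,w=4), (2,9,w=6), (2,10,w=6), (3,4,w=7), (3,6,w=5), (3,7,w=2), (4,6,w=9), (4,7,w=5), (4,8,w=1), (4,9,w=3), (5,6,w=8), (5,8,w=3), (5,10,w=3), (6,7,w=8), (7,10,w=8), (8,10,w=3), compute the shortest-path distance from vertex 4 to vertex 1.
9 (path: 4 -> 7 -> 1; weights 5 + 4 = 9)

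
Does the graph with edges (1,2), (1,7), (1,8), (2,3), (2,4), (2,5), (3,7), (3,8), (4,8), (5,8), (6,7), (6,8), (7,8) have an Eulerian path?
Yes (the graph is connected and exactly 2 vertices have odd degree: {1, 3}; any Eulerian path must start and end at those)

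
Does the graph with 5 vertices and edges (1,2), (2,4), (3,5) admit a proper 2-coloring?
Yes. Partition: {1, 3, 4}, {2, 5}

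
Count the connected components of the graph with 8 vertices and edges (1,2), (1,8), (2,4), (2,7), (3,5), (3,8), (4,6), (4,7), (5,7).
1 (components: {1, 2, 3, 4, 5, 6, 7, 8})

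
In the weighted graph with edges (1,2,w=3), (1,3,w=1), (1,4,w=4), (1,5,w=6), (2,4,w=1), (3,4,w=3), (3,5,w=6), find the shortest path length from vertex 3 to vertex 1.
1 (path: 3 -> 1; weights 1 = 1)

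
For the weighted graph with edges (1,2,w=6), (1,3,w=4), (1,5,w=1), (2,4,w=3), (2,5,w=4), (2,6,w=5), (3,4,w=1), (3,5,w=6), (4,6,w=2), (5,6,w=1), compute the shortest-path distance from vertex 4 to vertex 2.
3 (path: 4 -> 2; weights 3 = 3)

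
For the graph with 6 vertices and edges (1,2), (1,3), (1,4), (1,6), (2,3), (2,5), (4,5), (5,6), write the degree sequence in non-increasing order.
[4, 3, 3, 2, 2, 2] (degrees: deg(1)=4, deg(2)=3, deg(3)=2, deg(4)=2, deg(5)=3, deg(6)=2)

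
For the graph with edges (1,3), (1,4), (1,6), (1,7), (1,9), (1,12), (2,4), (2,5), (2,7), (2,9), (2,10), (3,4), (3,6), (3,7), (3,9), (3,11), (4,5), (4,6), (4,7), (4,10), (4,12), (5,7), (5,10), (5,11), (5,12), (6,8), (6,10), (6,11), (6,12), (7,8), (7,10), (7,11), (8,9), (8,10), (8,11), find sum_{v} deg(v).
70 (handshake: sum of degrees = 2|E| = 2 x 35 = 70)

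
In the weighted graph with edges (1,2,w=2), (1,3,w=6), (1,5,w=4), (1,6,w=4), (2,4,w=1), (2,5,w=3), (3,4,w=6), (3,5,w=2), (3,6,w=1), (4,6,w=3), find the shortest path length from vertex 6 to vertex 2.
4 (path: 6 -> 4 -> 2; weights 3 + 1 = 4)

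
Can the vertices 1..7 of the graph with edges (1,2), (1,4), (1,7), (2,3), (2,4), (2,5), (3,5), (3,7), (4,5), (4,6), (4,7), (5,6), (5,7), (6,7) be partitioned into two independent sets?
No (odd cycle of length 3: 2 -> 1 -> 4 -> 2)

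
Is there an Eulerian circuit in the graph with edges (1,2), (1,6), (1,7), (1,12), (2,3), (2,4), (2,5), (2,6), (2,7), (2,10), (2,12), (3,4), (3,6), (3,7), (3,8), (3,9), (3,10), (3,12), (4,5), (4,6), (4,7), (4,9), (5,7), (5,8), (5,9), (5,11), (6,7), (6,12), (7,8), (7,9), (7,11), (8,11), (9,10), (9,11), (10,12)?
No (2 vertices have odd degree: {7, 12}; Eulerian circuit requires 0)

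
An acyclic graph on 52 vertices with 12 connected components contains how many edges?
40 (Each of the 12 component trees on V_i vertices has V_i - 1 edges; summing gives V - C = 52 - 12 = 40)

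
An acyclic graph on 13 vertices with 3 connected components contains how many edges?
10 (Each of the 3 component trees on V_i vertices has V_i - 1 edges; summing gives V - C = 13 - 3 = 10)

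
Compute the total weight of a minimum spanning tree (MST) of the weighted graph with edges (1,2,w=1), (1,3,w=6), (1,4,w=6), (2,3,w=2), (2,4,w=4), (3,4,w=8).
7 (MST edges: (1,2,w=1), (2,3,w=2), (2,4,w=4); sum of weights 1 + 2 + 4 = 7)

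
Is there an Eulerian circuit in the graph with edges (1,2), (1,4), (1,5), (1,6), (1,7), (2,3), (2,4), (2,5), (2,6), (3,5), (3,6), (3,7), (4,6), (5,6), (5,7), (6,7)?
No (4 vertices have odd degree: {1, 2, 4, 5}; Eulerian circuit requires 0)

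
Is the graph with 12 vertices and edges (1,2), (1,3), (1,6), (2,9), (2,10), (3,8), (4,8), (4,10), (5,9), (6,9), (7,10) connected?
No, it has 3 components: {1, 2, 3, 4, 5, 6, 7, 8, 9, 10}, {11}, {12}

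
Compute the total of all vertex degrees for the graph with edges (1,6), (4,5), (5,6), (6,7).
8 (handshake: sum of degrees = 2|E| = 2 x 4 = 8)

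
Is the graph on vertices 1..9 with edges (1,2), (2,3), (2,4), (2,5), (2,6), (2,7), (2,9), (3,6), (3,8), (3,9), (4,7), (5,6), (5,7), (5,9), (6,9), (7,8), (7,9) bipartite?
No (odd cycle of length 3: 9 -> 2 -> 6 -> 9)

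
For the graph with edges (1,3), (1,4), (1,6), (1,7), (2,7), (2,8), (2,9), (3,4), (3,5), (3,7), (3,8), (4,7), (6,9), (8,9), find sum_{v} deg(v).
28 (handshake: sum of degrees = 2|E| = 2 x 14 = 28)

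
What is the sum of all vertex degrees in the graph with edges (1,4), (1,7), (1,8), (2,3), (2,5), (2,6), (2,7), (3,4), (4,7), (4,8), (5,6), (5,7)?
24 (handshake: sum of degrees = 2|E| = 2 x 12 = 24)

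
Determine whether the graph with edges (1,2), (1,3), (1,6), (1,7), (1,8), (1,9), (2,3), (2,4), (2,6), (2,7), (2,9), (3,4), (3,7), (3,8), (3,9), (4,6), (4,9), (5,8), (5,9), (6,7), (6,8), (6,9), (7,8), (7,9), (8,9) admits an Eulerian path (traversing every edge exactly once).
Yes — and in fact it has an Eulerian circuit (the graph is connected and all 9 vertices have even degree)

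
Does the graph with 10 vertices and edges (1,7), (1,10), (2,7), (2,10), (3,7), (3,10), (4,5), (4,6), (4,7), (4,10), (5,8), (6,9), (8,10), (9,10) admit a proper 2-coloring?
Yes. Partition: {1, 2, 3, 4, 8, 9}, {5, 6, 7, 10}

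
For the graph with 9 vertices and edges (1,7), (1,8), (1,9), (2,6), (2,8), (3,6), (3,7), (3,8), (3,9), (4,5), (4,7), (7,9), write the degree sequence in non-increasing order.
[4, 4, 3, 3, 3, 2, 2, 2, 1] (degrees: deg(1)=3, deg(2)=2, deg(3)=4, deg(4)=2, deg(5)=1, deg(6)=2, deg(7)=4, deg(8)=3, deg(9)=3)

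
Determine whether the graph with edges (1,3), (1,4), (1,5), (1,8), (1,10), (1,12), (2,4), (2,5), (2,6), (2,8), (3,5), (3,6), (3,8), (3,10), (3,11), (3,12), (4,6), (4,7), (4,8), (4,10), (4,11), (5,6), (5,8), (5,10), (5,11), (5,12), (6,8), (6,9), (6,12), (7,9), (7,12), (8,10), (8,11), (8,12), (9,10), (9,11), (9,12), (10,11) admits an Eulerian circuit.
No (8 vertices have odd degree: {3, 4, 6, 7, 8, 9, 10, 12}; Eulerian circuit requires 0)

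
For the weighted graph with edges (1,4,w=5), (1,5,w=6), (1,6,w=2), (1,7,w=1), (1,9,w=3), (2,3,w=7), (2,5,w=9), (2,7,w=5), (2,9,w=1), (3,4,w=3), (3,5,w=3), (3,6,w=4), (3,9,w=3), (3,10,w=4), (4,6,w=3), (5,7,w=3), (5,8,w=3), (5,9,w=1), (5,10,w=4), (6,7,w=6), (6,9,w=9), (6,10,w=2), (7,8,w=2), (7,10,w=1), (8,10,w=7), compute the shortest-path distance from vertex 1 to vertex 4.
5 (path: 1 -> 4; weights 5 = 5)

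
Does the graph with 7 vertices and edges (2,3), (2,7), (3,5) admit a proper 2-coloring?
Yes. Partition: {1, 2, 4, 5, 6}, {3, 7}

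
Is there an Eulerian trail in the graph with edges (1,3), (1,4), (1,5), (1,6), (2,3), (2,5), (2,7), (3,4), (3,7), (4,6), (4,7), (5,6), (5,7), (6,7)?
Yes (the graph is connected and exactly 2 vertices have odd degree: {2, 7}; any Eulerian path must start and end at those)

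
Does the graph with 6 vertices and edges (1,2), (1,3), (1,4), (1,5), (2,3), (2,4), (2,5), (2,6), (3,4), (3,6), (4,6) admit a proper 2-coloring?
No (odd cycle of length 3: 3 -> 1 -> 2 -> 3)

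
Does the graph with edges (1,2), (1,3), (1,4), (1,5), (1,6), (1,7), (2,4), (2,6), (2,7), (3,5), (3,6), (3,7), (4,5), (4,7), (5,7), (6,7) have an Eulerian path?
Yes — and in fact it has an Eulerian circuit (the graph is connected and all 7 vertices have even degree)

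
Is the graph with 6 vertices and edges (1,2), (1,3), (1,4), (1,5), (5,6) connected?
Yes (BFS from 1 visits [1, 2, 3, 4, 5, 6] — all 6 vertices reached)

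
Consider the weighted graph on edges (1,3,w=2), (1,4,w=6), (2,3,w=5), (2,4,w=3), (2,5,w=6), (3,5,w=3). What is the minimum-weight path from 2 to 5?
6 (path: 2 -> 5; weights 6 = 6)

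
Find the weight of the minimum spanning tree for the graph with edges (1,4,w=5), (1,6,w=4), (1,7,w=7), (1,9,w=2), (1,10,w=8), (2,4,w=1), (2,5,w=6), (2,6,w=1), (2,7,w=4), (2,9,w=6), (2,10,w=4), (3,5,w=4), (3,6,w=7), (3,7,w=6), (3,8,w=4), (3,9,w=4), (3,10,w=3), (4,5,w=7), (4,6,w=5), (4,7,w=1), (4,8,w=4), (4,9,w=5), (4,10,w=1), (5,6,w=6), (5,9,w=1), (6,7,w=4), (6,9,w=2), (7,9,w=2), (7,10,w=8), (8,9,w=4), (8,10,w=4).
16 (MST edges: (1,9,w=2), (2,4,w=1), (2,6,w=1), (3,8,w=4), (3,10,w=3), (4,7,w=1), (4,10,w=1), (5,9,w=1), (6,9,w=2); sum of weights 2 + 1 + 1 + 4 + 3 + 1 + 1 + 1 + 2 = 16)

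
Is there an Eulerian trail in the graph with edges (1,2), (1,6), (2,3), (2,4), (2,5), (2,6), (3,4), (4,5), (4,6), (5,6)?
Yes (the graph is connected and exactly 2 vertices have odd degree: {2, 5}; any Eulerian path must start and end at those)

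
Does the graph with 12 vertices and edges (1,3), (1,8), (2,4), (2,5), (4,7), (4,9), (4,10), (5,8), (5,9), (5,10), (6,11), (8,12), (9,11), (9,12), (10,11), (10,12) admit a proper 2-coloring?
Yes. Partition: {1, 4, 5, 11, 12}, {2, 3, 6, 7, 8, 9, 10}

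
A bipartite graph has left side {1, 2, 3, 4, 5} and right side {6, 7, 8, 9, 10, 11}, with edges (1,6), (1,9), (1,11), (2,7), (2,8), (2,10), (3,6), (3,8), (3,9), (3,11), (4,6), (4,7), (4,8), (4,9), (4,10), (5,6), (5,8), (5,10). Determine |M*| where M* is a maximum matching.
5 (matching: (1,11), (2,10), (3,9), (4,7), (5,8); upper bound min(|L|,|R|) = min(5,6) = 5)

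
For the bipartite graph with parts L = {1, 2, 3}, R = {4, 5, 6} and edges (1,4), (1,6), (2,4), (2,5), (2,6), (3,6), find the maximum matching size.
3 (matching: (1,4), (2,5), (3,6); upper bound min(|L|,|R|) = min(3,3) = 3)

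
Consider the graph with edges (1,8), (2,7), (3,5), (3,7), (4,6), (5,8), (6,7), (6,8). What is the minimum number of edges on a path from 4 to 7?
2 (path: 4 -> 6 -> 7, 2 edges)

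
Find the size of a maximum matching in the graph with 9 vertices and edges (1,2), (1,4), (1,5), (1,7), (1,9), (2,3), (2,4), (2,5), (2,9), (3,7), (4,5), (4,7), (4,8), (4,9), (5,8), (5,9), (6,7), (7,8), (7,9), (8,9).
4 (matching: (1,9), (2,5), (4,8), (6,7); upper bound floor(n/2) = floor(9/2) = 4)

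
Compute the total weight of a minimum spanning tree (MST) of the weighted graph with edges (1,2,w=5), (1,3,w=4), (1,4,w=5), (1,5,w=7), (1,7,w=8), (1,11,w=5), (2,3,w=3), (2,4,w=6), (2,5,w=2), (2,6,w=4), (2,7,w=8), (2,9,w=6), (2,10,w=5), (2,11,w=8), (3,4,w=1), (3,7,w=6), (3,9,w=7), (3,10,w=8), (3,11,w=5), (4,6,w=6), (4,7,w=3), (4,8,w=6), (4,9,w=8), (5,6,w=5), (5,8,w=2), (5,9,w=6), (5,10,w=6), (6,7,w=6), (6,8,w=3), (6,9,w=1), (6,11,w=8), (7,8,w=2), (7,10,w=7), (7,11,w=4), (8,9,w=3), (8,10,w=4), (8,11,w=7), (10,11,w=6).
26 (MST edges: (1,3,w=4), (2,3,w=3), (2,5,w=2), (3,4,w=1), (5,8,w=2), (6,8,w=3), (6,9,w=1), (7,8,w=2), (7,11,w=4), (8,10,w=4); sum of weights 4 + 3 + 2 + 1 + 2 + 3 + 1 + 2 + 4 + 4 = 26)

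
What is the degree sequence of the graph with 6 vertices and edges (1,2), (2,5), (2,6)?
[3, 1, 1, 1, 0, 0] (degrees: deg(1)=1, deg(2)=3, deg(3)=0, deg(4)=0, deg(5)=1, deg(6)=1)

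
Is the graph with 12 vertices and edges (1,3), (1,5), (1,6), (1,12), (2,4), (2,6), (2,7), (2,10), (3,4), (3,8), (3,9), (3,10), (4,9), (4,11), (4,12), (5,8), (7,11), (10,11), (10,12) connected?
Yes (BFS from 1 visits [1, 3, 5, 6, 12, 4, 8, 9, 10, 2, 11, 7] — all 12 vertices reached)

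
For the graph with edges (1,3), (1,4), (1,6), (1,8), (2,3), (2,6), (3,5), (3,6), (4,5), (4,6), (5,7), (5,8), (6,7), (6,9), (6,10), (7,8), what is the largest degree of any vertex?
7 (attained at vertex 6)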